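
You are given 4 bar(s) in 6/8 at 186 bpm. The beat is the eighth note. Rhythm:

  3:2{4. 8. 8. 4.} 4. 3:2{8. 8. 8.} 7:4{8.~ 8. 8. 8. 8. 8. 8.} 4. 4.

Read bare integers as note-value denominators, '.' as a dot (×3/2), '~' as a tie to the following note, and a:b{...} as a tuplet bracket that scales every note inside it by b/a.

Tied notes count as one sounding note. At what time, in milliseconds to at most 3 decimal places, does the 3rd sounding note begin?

note 3 onset = 3b = 967.742ms

1. 0.0ms @ 0 + 645.161ms (2)
2. 645.161ms @ 2 + 322.581ms (1)
3. 967.742ms @ 3 + 322.581ms (1)
4. 1290.323ms @ 4 + 645.161ms (2)
5. 1935.484ms @ 6 + 967.742ms (3)
6. 2903.226ms @ 9 + 322.581ms (1)
7. 3225.806ms @ 10 + 322.581ms (1)
8. 3548.387ms @ 11 + 322.581ms (1)
9. 3870.968ms @ 12 + 552.995ms (12/7)
10. 4423.963ms @ 96/7 + 276.498ms (6/7)
11. 4700.461ms @ 102/7 + 276.498ms (6/7)
12. 4976.959ms @ 108/7 + 276.498ms (6/7)
13. 5253.456ms @ 114/7 + 276.498ms (6/7)
14. 5529.954ms @ 120/7 + 276.498ms (6/7)
15. 5806.452ms @ 18 + 967.742ms (3)
16. 6774.194ms @ 21 + 967.742ms (3)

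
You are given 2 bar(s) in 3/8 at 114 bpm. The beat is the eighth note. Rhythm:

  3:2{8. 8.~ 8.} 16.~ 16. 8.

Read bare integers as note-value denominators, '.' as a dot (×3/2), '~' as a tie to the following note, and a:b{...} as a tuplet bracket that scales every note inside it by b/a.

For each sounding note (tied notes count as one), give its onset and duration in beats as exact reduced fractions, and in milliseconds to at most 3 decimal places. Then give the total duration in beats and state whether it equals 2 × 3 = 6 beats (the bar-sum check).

1) 0.0ms=0b +526.316ms=1b
2) 526.316ms=1b +1052.632ms=2b
3) 1578.947ms=3b +789.474ms=3/2b
4) 2368.421ms=9/2b +789.474ms=3/2b
Σ=6b of 6 (114bpm 3/8) — PASS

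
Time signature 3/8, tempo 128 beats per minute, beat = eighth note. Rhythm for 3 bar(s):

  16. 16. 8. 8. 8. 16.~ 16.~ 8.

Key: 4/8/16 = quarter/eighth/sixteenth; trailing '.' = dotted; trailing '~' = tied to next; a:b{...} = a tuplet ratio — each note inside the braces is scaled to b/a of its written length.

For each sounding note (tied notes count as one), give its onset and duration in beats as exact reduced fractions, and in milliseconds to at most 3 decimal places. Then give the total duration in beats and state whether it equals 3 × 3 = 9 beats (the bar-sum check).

1) 0.0ms=0b +351.562ms=3/4b
2) 351.562ms=3/4b +351.562ms=3/4b
3) 703.125ms=3/2b +703.125ms=3/2b
4) 1406.25ms=3b +703.125ms=3/2b
5) 2109.375ms=9/2b +703.125ms=3/2b
6) 2812.5ms=6b +1406.25ms=3b
Σ=9b of 9 (128bpm 3/8) — PASS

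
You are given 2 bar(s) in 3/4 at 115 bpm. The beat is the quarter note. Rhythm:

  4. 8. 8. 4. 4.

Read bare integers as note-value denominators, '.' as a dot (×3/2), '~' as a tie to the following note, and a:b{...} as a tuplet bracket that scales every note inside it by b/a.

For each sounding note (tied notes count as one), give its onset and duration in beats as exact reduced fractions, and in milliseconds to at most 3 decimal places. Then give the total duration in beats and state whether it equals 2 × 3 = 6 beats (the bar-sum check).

1) 0.0ms=0b +782.609ms=3/2b
2) 782.609ms=3/2b +391.304ms=3/4b
3) 1173.913ms=9/4b +391.304ms=3/4b
4) 1565.217ms=3b +782.609ms=3/2b
5) 2347.826ms=9/2b +782.609ms=3/2b
Σ=6b of 6 (115bpm 3/4) — PASS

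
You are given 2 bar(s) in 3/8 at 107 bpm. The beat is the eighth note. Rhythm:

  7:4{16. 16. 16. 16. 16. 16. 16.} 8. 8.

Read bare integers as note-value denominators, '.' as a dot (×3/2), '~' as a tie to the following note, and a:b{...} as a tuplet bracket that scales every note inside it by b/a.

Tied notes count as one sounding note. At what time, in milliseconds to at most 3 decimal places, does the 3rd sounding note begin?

1. 0.0ms @ 0 + 240.32ms (3/7)
2. 240.32ms @ 3/7 + 240.32ms (3/7)
3. 480.641ms @ 6/7 + 240.32ms (3/7)
4. 720.961ms @ 9/7 + 240.32ms (3/7)
5. 961.282ms @ 12/7 + 240.32ms (3/7)
6. 1201.602ms @ 15/7 + 240.32ms (3/7)
7. 1441.923ms @ 18/7 + 240.32ms (3/7)
8. 1682.243ms @ 3 + 841.121ms (3/2)
9. 2523.364ms @ 9/2 + 841.121ms (3/2)

note 3 onset = 6/7b = 480.641ms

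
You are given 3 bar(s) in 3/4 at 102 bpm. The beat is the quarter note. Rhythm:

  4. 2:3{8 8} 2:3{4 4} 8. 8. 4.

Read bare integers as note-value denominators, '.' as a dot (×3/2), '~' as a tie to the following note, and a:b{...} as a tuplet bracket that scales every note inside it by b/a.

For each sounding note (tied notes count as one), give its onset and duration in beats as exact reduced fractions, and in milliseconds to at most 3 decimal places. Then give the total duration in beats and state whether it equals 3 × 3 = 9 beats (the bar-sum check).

1) 0.0ms=0b +882.353ms=3/2b
2) 882.353ms=3/2b +441.176ms=3/4b
3) 1323.529ms=9/4b +441.176ms=3/4b
4) 1764.706ms=3b +882.353ms=3/2b
5) 2647.059ms=9/2b +882.353ms=3/2b
6) 3529.412ms=6b +441.176ms=3/4b
7) 3970.588ms=27/4b +441.176ms=3/4b
8) 4411.765ms=15/2b +882.353ms=3/2b
Σ=9b of 9 (102bpm 3/4) — PASS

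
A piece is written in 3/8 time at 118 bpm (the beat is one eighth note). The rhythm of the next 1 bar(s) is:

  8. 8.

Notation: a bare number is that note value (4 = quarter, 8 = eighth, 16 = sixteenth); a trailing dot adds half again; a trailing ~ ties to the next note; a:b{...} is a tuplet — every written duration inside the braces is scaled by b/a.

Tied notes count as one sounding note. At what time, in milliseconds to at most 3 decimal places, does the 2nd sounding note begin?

note 2 onset = 3/2b = 762.712ms

1. 0.0ms @ 0 + 762.712ms (3/2)
2. 762.712ms @ 3/2 + 762.712ms (3/2)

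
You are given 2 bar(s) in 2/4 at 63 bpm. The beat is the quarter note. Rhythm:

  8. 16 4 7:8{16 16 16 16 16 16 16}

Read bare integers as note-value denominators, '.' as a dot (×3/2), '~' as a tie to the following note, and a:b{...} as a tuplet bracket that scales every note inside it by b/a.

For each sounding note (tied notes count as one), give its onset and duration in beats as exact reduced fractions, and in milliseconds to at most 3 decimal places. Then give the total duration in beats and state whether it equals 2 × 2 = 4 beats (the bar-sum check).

1) 0.0ms=0b +714.286ms=3/4b
2) 714.286ms=3/4b +238.095ms=1/4b
3) 952.381ms=1b +952.381ms=1b
4) 1904.762ms=2b +272.109ms=2/7b
5) 2176.871ms=16/7b +272.109ms=2/7b
6) 2448.98ms=18/7b +272.109ms=2/7b
7) 2721.088ms=20/7b +272.109ms=2/7b
8) 2993.197ms=22/7b +272.109ms=2/7b
9) 3265.306ms=24/7b +272.109ms=2/7b
10) 3537.415ms=26/7b +272.109ms=2/7b
Σ=4b of 4 (63bpm 2/4) — PASS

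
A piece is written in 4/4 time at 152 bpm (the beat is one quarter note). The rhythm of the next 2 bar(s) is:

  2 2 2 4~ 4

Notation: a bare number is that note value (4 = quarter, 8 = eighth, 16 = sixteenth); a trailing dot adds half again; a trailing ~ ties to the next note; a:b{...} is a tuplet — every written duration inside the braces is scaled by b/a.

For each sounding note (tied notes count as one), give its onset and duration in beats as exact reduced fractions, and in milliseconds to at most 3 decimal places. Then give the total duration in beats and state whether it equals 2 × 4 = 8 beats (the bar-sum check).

1) 0.0ms=0b +789.474ms=2b
2) 789.474ms=2b +789.474ms=2b
3) 1578.947ms=4b +789.474ms=2b
4) 2368.421ms=6b +789.474ms=2b
Σ=8b of 8 (152bpm 4/4) — PASS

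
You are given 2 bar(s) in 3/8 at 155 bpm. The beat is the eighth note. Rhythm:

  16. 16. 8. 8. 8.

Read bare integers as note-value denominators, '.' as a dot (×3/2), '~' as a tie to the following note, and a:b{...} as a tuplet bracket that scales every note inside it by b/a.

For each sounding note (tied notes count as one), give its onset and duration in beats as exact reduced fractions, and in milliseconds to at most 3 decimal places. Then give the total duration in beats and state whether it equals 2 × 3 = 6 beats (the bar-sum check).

1) 0.0ms=0b +290.323ms=3/4b
2) 290.323ms=3/4b +290.323ms=3/4b
3) 580.645ms=3/2b +580.645ms=3/2b
4) 1161.29ms=3b +580.645ms=3/2b
5) 1741.935ms=9/2b +580.645ms=3/2b
Σ=6b of 6 (155bpm 3/8) — PASS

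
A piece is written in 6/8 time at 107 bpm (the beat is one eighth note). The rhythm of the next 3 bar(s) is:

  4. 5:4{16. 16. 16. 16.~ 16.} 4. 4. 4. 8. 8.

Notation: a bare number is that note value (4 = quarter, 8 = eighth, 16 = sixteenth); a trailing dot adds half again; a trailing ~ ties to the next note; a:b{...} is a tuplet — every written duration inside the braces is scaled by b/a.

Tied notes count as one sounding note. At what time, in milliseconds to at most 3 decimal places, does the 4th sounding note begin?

1. 0.0ms @ 0 + 1682.243ms (3)
2. 1682.243ms @ 3 + 336.449ms (3/5)
3. 2018.692ms @ 18/5 + 336.449ms (3/5)
4. 2355.14ms @ 21/5 + 336.449ms (3/5)
5. 2691.589ms @ 24/5 + 672.897ms (6/5)
6. 3364.486ms @ 6 + 1682.243ms (3)
7. 5046.729ms @ 9 + 1682.243ms (3)
8. 6728.972ms @ 12 + 1682.243ms (3)
9. 8411.215ms @ 15 + 841.121ms (3/2)
10. 9252.336ms @ 33/2 + 841.121ms (3/2)

note 4 onset = 21/5b = 2355.14ms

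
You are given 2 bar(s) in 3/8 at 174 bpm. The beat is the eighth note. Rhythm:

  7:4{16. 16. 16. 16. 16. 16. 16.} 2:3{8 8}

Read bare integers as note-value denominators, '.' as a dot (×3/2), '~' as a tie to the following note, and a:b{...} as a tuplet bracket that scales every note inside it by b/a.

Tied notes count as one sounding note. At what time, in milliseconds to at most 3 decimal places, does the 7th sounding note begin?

note 7 onset = 18/7b = 886.7ms

1. 0.0ms @ 0 + 147.783ms (3/7)
2. 147.783ms @ 3/7 + 147.783ms (3/7)
3. 295.567ms @ 6/7 + 147.783ms (3/7)
4. 443.35ms @ 9/7 + 147.783ms (3/7)
5. 591.133ms @ 12/7 + 147.783ms (3/7)
6. 738.916ms @ 15/7 + 147.783ms (3/7)
7. 886.7ms @ 18/7 + 147.783ms (3/7)
8. 1034.483ms @ 3 + 517.241ms (3/2)
9. 1551.724ms @ 9/2 + 517.241ms (3/2)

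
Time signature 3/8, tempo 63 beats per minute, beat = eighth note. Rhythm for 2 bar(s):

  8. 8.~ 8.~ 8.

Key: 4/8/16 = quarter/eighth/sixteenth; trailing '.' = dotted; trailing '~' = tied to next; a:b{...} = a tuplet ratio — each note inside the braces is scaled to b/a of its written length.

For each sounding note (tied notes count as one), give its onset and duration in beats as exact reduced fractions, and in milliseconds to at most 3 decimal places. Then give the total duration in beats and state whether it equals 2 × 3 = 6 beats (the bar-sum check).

1) 0.0ms=0b +1428.571ms=3/2b
2) 1428.571ms=3/2b +4285.714ms=9/2b
Σ=6b of 6 (63bpm 3/8) — PASS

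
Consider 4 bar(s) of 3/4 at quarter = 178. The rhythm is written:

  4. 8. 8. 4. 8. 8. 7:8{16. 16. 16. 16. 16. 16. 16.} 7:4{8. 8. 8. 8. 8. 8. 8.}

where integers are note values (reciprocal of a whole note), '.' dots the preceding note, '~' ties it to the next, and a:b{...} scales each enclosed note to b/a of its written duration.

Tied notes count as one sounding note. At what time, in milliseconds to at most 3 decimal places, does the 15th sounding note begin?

1. 0.0ms @ 0 + 505.618ms (3/2)
2. 505.618ms @ 3/2 + 252.809ms (3/4)
3. 758.427ms @ 9/4 + 252.809ms (3/4)
4. 1011.236ms @ 3 + 505.618ms (3/2)
5. 1516.854ms @ 9/2 + 252.809ms (3/4)
6. 1769.663ms @ 21/4 + 252.809ms (3/4)
7. 2022.472ms @ 6 + 144.462ms (3/7)
8. 2166.934ms @ 45/7 + 144.462ms (3/7)
9. 2311.396ms @ 48/7 + 144.462ms (3/7)
10. 2455.859ms @ 51/7 + 144.462ms (3/7)
11. 2600.321ms @ 54/7 + 144.462ms (3/7)
12. 2744.783ms @ 57/7 + 144.462ms (3/7)
13. 2889.246ms @ 60/7 + 144.462ms (3/7)
14. 3033.708ms @ 9 + 144.462ms (3/7)
15. 3178.17ms @ 66/7 + 144.462ms (3/7)
16. 3322.632ms @ 69/7 + 144.462ms (3/7)
17. 3467.095ms @ 72/7 + 144.462ms (3/7)
18. 3611.557ms @ 75/7 + 144.462ms (3/7)
19. 3756.019ms @ 78/7 + 144.462ms (3/7)
20. 3900.482ms @ 81/7 + 144.462ms (3/7)

note 15 onset = 66/7b = 3178.17ms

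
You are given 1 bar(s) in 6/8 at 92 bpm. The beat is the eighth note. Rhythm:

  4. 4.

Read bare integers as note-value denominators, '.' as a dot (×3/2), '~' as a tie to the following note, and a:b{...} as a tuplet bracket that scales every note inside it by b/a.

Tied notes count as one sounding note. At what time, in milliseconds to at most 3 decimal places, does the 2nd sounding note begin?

1. 0.0ms @ 0 + 1956.522ms (3)
2. 1956.522ms @ 3 + 1956.522ms (3)

note 2 onset = 3b = 1956.522ms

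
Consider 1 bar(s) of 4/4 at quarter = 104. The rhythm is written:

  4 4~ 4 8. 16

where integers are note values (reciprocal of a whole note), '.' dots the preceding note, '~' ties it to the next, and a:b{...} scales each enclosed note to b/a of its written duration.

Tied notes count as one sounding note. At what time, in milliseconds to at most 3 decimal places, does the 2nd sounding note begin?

note 2 onset = 1b = 576.923ms

1. 0.0ms @ 0 + 576.923ms (1)
2. 576.923ms @ 1 + 1153.846ms (2)
3. 1730.769ms @ 3 + 432.692ms (3/4)
4. 2163.462ms @ 15/4 + 144.231ms (1/4)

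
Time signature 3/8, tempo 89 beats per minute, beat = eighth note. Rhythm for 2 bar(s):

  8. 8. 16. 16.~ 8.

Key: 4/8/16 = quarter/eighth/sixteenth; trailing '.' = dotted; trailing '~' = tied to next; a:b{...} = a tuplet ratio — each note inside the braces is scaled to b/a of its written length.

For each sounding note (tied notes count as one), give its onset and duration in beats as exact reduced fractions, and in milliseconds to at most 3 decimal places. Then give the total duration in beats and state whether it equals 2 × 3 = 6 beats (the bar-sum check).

1) 0.0ms=0b +1011.236ms=3/2b
2) 1011.236ms=3/2b +1011.236ms=3/2b
3) 2022.472ms=3b +505.618ms=3/4b
4) 2528.09ms=15/4b +1516.854ms=9/4b
Σ=6b of 6 (89bpm 3/8) — PASS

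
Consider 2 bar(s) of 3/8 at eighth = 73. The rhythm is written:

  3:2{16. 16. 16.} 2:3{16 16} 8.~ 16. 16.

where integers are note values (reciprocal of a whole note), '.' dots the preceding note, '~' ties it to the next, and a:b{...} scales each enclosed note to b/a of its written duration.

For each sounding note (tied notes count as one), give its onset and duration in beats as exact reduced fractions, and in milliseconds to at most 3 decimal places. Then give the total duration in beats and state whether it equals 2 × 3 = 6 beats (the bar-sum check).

1) 0.0ms=0b +410.959ms=1/2b
2) 410.959ms=1/2b +410.959ms=1/2b
3) 821.918ms=1b +410.959ms=1/2b
4) 1232.877ms=3/2b +616.438ms=3/4b
5) 1849.315ms=9/4b +616.438ms=3/4b
6) 2465.753ms=3b +1849.315ms=9/4b
7) 4315.068ms=21/4b +616.438ms=3/4b
Σ=6b of 6 (73bpm 3/8) — PASS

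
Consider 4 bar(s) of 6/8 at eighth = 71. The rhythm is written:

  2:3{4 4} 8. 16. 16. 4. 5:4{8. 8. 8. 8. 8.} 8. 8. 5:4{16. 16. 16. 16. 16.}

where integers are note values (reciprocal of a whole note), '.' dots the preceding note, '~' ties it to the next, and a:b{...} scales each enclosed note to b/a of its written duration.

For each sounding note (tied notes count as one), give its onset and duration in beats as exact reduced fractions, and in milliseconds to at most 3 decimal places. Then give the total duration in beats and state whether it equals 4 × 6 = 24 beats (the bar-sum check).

1) 0.0ms=0b +2535.211ms=3b
2) 2535.211ms=3b +2535.211ms=3b
3) 5070.423ms=6b +1267.606ms=3/2b
4) 6338.028ms=15/2b +633.803ms=3/4b
5) 6971.831ms=33/4b +633.803ms=3/4b
6) 7605.634ms=9b +2535.211ms=3b
7) 10140.845ms=12b +1014.085ms=6/5b
8) 11154.93ms=66/5b +1014.085ms=6/5b
9) 12169.014ms=72/5b +1014.085ms=6/5b
10) 13183.099ms=78/5b +1014.085ms=6/5b
11) 14197.183ms=84/5b +1014.085ms=6/5b
12) 15211.268ms=18b +1267.606ms=3/2b
13) 16478.873ms=39/2b +1267.606ms=3/2b
14) 17746.479ms=21b +507.042ms=3/5b
15) 18253.521ms=108/5b +507.042ms=3/5b
16) 18760.563ms=111/5b +507.042ms=3/5b
17) 19267.606ms=114/5b +507.042ms=3/5b
18) 19774.648ms=117/5b +507.042ms=3/5b
Σ=24b of 24 (71bpm 6/8) — PASS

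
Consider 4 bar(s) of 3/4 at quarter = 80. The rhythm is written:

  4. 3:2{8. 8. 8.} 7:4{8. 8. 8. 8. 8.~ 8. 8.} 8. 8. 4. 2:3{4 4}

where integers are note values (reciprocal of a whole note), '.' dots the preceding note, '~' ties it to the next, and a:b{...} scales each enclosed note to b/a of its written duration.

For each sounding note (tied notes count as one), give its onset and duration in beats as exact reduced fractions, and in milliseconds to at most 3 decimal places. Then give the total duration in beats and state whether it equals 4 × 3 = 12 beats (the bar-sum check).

1) 0.0ms=0b +1125.0ms=3/2b
2) 1125.0ms=3/2b +375.0ms=1/2b
3) 1500.0ms=2b +375.0ms=1/2b
4) 1875.0ms=5/2b +375.0ms=1/2b
5) 2250.0ms=3b +321.429ms=3/7b
6) 2571.429ms=24/7b +321.429ms=3/7b
7) 2892.857ms=27/7b +321.429ms=3/7b
8) 3214.286ms=30/7b +321.429ms=3/7b
9) 3535.714ms=33/7b +642.857ms=6/7b
10) 4178.571ms=39/7b +321.429ms=3/7b
11) 4500.0ms=6b +562.5ms=3/4b
12) 5062.5ms=27/4b +562.5ms=3/4b
13) 5625.0ms=15/2b +1125.0ms=3/2b
14) 6750.0ms=9b +1125.0ms=3/2b
15) 7875.0ms=21/2b +1125.0ms=3/2b
Σ=12b of 12 (80bpm 3/4) — PASS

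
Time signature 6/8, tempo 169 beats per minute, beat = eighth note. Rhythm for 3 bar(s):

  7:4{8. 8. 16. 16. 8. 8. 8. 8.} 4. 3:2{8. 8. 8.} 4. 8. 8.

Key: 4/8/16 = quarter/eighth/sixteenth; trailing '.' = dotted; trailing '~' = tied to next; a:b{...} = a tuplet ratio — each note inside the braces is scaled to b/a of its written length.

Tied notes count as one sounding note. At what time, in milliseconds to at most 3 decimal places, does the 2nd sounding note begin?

1. 0.0ms @ 0 + 304.311ms (6/7)
2. 304.311ms @ 6/7 + 304.311ms (6/7)
3. 608.622ms @ 12/7 + 152.156ms (3/7)
4. 760.778ms @ 15/7 + 152.156ms (3/7)
5. 912.933ms @ 18/7 + 304.311ms (6/7)
6. 1217.244ms @ 24/7 + 304.311ms (6/7)
7. 1521.555ms @ 30/7 + 304.311ms (6/7)
8. 1825.866ms @ 36/7 + 304.311ms (6/7)
9. 2130.178ms @ 6 + 1065.089ms (3)
10. 3195.266ms @ 9 + 355.03ms (1)
11. 3550.296ms @ 10 + 355.03ms (1)
12. 3905.325ms @ 11 + 355.03ms (1)
13. 4260.355ms @ 12 + 1065.089ms (3)
14. 5325.444ms @ 15 + 532.544ms (3/2)
15. 5857.988ms @ 33/2 + 532.544ms (3/2)

note 2 onset = 6/7b = 304.311ms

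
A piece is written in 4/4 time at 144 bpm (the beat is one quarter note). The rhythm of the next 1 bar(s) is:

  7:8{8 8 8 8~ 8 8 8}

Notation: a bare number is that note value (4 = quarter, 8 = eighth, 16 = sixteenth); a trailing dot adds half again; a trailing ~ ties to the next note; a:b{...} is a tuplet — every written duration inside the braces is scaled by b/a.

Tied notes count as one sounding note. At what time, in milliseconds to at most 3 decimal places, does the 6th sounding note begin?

note 6 onset = 24/7b = 1428.571ms

1. 0.0ms @ 0 + 238.095ms (4/7)
2. 238.095ms @ 4/7 + 238.095ms (4/7)
3. 476.19ms @ 8/7 + 238.095ms (4/7)
4. 714.286ms @ 12/7 + 476.19ms (8/7)
5. 1190.476ms @ 20/7 + 238.095ms (4/7)
6. 1428.571ms @ 24/7 + 238.095ms (4/7)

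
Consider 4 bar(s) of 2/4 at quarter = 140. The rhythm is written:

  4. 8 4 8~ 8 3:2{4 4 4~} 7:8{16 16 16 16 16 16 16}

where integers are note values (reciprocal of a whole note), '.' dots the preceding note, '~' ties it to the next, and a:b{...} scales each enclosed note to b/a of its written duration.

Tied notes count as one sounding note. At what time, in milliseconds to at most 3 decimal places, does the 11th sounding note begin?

1. 0.0ms @ 0 + 642.857ms (3/2)
2. 642.857ms @ 3/2 + 214.286ms (1/2)
3. 857.143ms @ 2 + 428.571ms (1)
4. 1285.714ms @ 3 + 428.571ms (1)
5. 1714.286ms @ 4 + 285.714ms (2/3)
6. 2000.0ms @ 14/3 + 285.714ms (2/3)
7. 2285.714ms @ 16/3 + 408.163ms (20/21)
8. 2693.878ms @ 44/7 + 122.449ms (2/7)
9. 2816.327ms @ 46/7 + 122.449ms (2/7)
10. 2938.776ms @ 48/7 + 122.449ms (2/7)
11. 3061.224ms @ 50/7 + 122.449ms (2/7)
12. 3183.673ms @ 52/7 + 122.449ms (2/7)
13. 3306.122ms @ 54/7 + 122.449ms (2/7)

note 11 onset = 50/7b = 3061.224ms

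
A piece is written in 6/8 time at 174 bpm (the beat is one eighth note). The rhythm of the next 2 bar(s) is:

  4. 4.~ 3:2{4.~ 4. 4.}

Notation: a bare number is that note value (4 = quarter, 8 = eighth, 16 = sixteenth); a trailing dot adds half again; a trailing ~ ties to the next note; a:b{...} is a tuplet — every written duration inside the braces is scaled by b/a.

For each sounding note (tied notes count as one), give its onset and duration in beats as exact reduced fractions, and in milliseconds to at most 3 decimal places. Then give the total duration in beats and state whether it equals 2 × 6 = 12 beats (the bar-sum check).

1) 0.0ms=0b +1034.483ms=3b
2) 1034.483ms=3b +2413.793ms=7b
3) 3448.276ms=10b +689.655ms=2b
Σ=12b of 12 (174bpm 6/8) — PASS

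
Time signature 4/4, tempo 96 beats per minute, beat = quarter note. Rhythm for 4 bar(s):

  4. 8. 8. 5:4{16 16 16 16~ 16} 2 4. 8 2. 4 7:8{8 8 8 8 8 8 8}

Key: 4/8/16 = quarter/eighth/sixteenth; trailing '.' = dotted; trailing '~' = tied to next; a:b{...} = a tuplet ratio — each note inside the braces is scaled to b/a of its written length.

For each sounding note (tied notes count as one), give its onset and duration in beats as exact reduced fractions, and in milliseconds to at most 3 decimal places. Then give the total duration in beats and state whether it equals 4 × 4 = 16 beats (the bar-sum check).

1) 0.0ms=0b +937.5ms=3/2b
2) 937.5ms=3/2b +468.75ms=3/4b
3) 1406.25ms=9/4b +468.75ms=3/4b
4) 1875.0ms=3b +125.0ms=1/5b
5) 2000.0ms=16/5b +125.0ms=1/5b
6) 2125.0ms=17/5b +125.0ms=1/5b
7) 2250.0ms=18/5b +250.0ms=2/5b
8) 2500.0ms=4b +1250.0ms=2b
9) 3750.0ms=6b +937.5ms=3/2b
10) 4687.5ms=15/2b +312.5ms=1/2b
11) 5000.0ms=8b +1875.0ms=3b
12) 6875.0ms=11b +625.0ms=1b
13) 7500.0ms=12b +357.143ms=4/7b
14) 7857.143ms=88/7b +357.143ms=4/7b
15) 8214.286ms=92/7b +357.143ms=4/7b
16) 8571.429ms=96/7b +357.143ms=4/7b
17) 8928.571ms=100/7b +357.143ms=4/7b
18) 9285.714ms=104/7b +357.143ms=4/7b
19) 9642.857ms=108/7b +357.143ms=4/7b
Σ=16b of 16 (96bpm 4/4) — PASS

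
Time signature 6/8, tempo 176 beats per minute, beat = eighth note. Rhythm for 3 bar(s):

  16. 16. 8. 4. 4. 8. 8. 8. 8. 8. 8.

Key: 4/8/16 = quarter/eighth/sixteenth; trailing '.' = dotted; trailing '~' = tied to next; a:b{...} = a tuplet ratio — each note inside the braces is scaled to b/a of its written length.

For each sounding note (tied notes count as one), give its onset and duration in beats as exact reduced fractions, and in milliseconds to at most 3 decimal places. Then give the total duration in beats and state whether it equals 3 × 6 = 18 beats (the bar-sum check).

1) 0.0ms=0b +255.682ms=3/4b
2) 255.682ms=3/4b +255.682ms=3/4b
3) 511.364ms=3/2b +511.364ms=3/2b
4) 1022.727ms=3b +1022.727ms=3b
5) 2045.455ms=6b +1022.727ms=3b
6) 3068.182ms=9b +511.364ms=3/2b
7) 3579.545ms=21/2b +511.364ms=3/2b
8) 4090.909ms=12b +511.364ms=3/2b
9) 4602.273ms=27/2b +511.364ms=3/2b
10) 5113.636ms=15b +511.364ms=3/2b
11) 5625.0ms=33/2b +511.364ms=3/2b
Σ=18b of 18 (176bpm 6/8) — PASS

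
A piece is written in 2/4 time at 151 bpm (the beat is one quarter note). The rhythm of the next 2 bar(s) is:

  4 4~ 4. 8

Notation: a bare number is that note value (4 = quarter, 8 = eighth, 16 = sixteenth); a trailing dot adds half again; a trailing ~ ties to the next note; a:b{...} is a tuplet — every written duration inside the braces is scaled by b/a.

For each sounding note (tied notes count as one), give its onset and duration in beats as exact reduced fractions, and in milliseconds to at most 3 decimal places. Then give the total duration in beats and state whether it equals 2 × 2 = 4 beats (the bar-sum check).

1) 0.0ms=0b +397.351ms=1b
2) 397.351ms=1b +993.377ms=5/2b
3) 1390.728ms=7/2b +198.675ms=1/2b
Σ=4b of 4 (151bpm 2/4) — PASS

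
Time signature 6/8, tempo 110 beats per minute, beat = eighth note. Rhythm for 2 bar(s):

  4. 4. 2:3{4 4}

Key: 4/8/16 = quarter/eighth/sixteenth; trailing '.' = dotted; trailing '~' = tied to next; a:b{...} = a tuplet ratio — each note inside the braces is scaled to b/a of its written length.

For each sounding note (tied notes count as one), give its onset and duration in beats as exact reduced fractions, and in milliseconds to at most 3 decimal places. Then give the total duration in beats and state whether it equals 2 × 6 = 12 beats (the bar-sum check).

1) 0.0ms=0b +1636.364ms=3b
2) 1636.364ms=3b +1636.364ms=3b
3) 3272.727ms=6b +1636.364ms=3b
4) 4909.091ms=9b +1636.364ms=3b
Σ=12b of 12 (110bpm 6/8) — PASS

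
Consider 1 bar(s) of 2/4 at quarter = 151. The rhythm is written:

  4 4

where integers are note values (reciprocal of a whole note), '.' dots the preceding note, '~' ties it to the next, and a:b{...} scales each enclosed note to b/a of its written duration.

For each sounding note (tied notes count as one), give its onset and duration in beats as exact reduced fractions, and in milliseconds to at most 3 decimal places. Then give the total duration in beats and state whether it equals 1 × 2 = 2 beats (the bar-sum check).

1) 0.0ms=0b +397.351ms=1b
2) 397.351ms=1b +397.351ms=1b
Σ=2b of 2 (151bpm 2/4) — PASS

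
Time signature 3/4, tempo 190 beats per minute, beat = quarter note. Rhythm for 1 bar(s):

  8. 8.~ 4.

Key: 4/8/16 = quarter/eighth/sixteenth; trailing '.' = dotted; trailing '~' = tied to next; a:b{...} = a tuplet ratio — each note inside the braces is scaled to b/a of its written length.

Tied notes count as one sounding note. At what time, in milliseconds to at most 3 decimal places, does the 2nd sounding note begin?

note 2 onset = 3/4b = 236.842ms

1. 0.0ms @ 0 + 236.842ms (3/4)
2. 236.842ms @ 3/4 + 710.526ms (9/4)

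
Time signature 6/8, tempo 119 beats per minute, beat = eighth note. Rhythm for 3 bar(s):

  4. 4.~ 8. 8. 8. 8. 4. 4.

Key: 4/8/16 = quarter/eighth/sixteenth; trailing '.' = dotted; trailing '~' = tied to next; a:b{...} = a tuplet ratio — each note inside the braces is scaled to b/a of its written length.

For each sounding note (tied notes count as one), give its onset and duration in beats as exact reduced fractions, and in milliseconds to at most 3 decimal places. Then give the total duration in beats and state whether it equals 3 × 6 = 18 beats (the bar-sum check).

1) 0.0ms=0b +1512.605ms=3b
2) 1512.605ms=3b +2268.908ms=9/2b
3) 3781.513ms=15/2b +756.303ms=3/2b
4) 4537.815ms=9b +756.303ms=3/2b
5) 5294.118ms=21/2b +756.303ms=3/2b
6) 6050.42ms=12b +1512.605ms=3b
7) 7563.025ms=15b +1512.605ms=3b
Σ=18b of 18 (119bpm 6/8) — PASS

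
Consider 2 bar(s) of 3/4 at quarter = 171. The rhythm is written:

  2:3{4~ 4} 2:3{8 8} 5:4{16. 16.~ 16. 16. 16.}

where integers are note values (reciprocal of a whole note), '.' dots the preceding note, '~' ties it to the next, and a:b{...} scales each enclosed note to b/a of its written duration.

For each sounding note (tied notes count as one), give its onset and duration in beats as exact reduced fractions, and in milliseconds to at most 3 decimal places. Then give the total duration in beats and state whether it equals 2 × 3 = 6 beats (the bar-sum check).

1) 0.0ms=0b +1052.632ms=3b
2) 1052.632ms=3b +263.158ms=3/4b
3) 1315.789ms=15/4b +263.158ms=3/4b
4) 1578.947ms=9/2b +105.263ms=3/10b
5) 1684.211ms=24/5b +210.526ms=3/5b
6) 1894.737ms=27/5b +105.263ms=3/10b
7) 2000.0ms=57/10b +105.263ms=3/10b
Σ=6b of 6 (171bpm 3/4) — PASS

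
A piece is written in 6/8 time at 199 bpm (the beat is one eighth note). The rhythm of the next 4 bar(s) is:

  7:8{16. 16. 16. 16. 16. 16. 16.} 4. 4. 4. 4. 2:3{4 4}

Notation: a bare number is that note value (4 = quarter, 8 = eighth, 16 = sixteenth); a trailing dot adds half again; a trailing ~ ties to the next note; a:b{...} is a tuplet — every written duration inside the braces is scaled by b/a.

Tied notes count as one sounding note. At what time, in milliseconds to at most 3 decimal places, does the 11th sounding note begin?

1. 0.0ms @ 0 + 258.435ms (6/7)
2. 258.435ms @ 6/7 + 258.435ms (6/7)
3. 516.87ms @ 12/7 + 258.435ms (6/7)
4. 775.305ms @ 18/7 + 258.435ms (6/7)
5. 1033.74ms @ 24/7 + 258.435ms (6/7)
6. 1292.175ms @ 30/7 + 258.435ms (6/7)
7. 1550.61ms @ 36/7 + 258.435ms (6/7)
8. 1809.045ms @ 6 + 904.523ms (3)
9. 2713.568ms @ 9 + 904.523ms (3)
10. 3618.09ms @ 12 + 904.523ms (3)
11. 4522.613ms @ 15 + 904.523ms (3)
12. 5427.136ms @ 18 + 904.523ms (3)
13. 6331.658ms @ 21 + 904.523ms (3)

note 11 onset = 15b = 4522.613ms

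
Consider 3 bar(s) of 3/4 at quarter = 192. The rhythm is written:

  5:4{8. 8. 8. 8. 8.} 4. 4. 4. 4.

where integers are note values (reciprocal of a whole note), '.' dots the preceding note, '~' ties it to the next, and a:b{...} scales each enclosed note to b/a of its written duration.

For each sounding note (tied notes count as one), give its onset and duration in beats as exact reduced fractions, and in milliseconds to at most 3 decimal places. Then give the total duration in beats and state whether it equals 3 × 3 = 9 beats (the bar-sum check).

1) 0.0ms=0b +187.5ms=3/5b
2) 187.5ms=3/5b +187.5ms=3/5b
3) 375.0ms=6/5b +187.5ms=3/5b
4) 562.5ms=9/5b +187.5ms=3/5b
5) 750.0ms=12/5b +187.5ms=3/5b
6) 937.5ms=3b +468.75ms=3/2b
7) 1406.25ms=9/2b +468.75ms=3/2b
8) 1875.0ms=6b +468.75ms=3/2b
9) 2343.75ms=15/2b +468.75ms=3/2b
Σ=9b of 9 (192bpm 3/4) — PASS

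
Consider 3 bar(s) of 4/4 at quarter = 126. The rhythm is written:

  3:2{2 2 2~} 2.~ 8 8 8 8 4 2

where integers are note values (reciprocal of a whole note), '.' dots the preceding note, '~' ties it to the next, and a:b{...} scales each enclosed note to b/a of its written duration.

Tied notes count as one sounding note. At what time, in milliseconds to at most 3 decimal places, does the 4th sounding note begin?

1. 0.0ms @ 0 + 634.921ms (4/3)
2. 634.921ms @ 4/3 + 634.921ms (4/3)
3. 1269.841ms @ 8/3 + 2301.587ms (29/6)
4. 3571.429ms @ 15/2 + 238.095ms (1/2)
5. 3809.524ms @ 8 + 238.095ms (1/2)
6. 4047.619ms @ 17/2 + 238.095ms (1/2)
7. 4285.714ms @ 9 + 476.19ms (1)
8. 4761.905ms @ 10 + 952.381ms (2)

note 4 onset = 15/2b = 3571.429ms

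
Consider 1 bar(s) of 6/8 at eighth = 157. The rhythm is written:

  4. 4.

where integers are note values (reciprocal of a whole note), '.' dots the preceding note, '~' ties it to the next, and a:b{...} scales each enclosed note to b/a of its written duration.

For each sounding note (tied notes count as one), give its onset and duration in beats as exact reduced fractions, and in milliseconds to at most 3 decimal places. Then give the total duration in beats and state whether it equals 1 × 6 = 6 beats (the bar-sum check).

1) 0.0ms=0b +1146.497ms=3b
2) 1146.497ms=3b +1146.497ms=3b
Σ=6b of 6 (157bpm 6/8) — PASS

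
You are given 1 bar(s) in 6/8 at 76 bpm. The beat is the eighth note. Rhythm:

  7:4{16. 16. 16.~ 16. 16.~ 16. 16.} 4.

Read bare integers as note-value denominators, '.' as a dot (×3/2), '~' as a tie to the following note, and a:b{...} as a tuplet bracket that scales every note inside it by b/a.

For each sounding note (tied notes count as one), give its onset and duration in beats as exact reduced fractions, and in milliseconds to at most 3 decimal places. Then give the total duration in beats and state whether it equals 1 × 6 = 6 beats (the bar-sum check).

1) 0.0ms=0b +338.346ms=3/7b
2) 338.346ms=3/7b +338.346ms=3/7b
3) 676.692ms=6/7b +676.692ms=6/7b
4) 1353.383ms=12/7b +676.692ms=6/7b
5) 2030.075ms=18/7b +338.346ms=3/7b
6) 2368.421ms=3b +2368.421ms=3b
Σ=6b of 6 (76bpm 6/8) — PASS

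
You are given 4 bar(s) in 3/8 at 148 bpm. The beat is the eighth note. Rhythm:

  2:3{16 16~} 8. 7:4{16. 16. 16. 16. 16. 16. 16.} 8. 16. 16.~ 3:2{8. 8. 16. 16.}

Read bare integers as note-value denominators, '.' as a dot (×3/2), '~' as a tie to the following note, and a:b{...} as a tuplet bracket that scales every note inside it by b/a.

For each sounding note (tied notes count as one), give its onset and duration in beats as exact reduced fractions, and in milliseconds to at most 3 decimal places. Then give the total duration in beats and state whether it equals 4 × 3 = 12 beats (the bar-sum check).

1) 0.0ms=0b +304.054ms=3/4b
2) 304.054ms=3/4b +912.162ms=9/4b
3) 1216.216ms=3b +173.745ms=3/7b
4) 1389.961ms=24/7b +173.745ms=3/7b
5) 1563.707ms=27/7b +173.745ms=3/7b
6) 1737.452ms=30/7b +173.745ms=3/7b
7) 1911.197ms=33/7b +173.745ms=3/7b
8) 2084.942ms=36/7b +173.745ms=3/7b
9) 2258.687ms=39/7b +173.745ms=3/7b
10) 2432.432ms=6b +608.108ms=3/2b
11) 3040.541ms=15/2b +304.054ms=3/4b
12) 3344.595ms=33/4b +709.459ms=7/4b
13) 4054.054ms=10b +405.405ms=1b
14) 4459.459ms=11b +202.703ms=1/2b
15) 4662.162ms=23/2b +202.703ms=1/2b
Σ=12b of 12 (148bpm 3/8) — PASS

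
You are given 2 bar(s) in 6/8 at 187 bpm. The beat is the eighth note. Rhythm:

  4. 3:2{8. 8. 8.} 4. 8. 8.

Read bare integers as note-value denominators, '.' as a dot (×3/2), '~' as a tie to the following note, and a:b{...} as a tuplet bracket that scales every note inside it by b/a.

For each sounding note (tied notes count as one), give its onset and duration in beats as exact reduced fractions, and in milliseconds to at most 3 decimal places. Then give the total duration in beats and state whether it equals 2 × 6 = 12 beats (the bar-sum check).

1) 0.0ms=0b +962.567ms=3b
2) 962.567ms=3b +320.856ms=1b
3) 1283.422ms=4b +320.856ms=1b
4) 1604.278ms=5b +320.856ms=1b
5) 1925.134ms=6b +962.567ms=3b
6) 2887.701ms=9b +481.283ms=3/2b
7) 3368.984ms=21/2b +481.283ms=3/2b
Σ=12b of 12 (187bpm 6/8) — PASS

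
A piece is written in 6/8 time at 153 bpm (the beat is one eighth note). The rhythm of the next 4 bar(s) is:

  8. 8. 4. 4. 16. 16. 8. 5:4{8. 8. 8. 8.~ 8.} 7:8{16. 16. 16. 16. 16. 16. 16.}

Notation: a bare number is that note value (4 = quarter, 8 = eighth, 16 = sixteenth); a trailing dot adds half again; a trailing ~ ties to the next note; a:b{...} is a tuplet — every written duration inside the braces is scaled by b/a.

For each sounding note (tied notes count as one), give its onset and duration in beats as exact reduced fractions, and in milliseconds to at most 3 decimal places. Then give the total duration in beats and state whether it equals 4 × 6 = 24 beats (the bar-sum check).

1) 0.0ms=0b +588.235ms=3/2b
2) 588.235ms=3/2b +588.235ms=3/2b
3) 1176.471ms=3b +1176.471ms=3b
4) 2352.941ms=6b +1176.471ms=3b
5) 3529.412ms=9b +294.118ms=3/4b
6) 3823.529ms=39/4b +294.118ms=3/4b
7) 4117.647ms=21/2b +588.235ms=3/2b
8) 4705.882ms=12b +470.588ms=6/5b
9) 5176.471ms=66/5b +470.588ms=6/5b
10) 5647.059ms=72/5b +470.588ms=6/5b
11) 6117.647ms=78/5b +941.176ms=12/5b
12) 7058.824ms=18b +336.134ms=6/7b
13) 7394.958ms=132/7b +336.134ms=6/7b
14) 7731.092ms=138/7b +336.134ms=6/7b
15) 8067.227ms=144/7b +336.134ms=6/7b
16) 8403.361ms=150/7b +336.134ms=6/7b
17) 8739.496ms=156/7b +336.134ms=6/7b
18) 9075.63ms=162/7b +336.134ms=6/7b
Σ=24b of 24 (153bpm 6/8) — PASS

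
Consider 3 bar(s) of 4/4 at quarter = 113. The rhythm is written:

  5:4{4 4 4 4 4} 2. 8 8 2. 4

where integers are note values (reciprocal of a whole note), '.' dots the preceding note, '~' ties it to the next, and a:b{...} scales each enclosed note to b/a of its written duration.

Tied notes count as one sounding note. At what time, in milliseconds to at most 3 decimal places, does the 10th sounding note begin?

1. 0.0ms @ 0 + 424.779ms (4/5)
2. 424.779ms @ 4/5 + 424.779ms (4/5)
3. 849.558ms @ 8/5 + 424.779ms (4/5)
4. 1274.336ms @ 12/5 + 424.779ms (4/5)
5. 1699.115ms @ 16/5 + 424.779ms (4/5)
6. 2123.894ms @ 4 + 1592.92ms (3)
7. 3716.814ms @ 7 + 265.487ms (1/2)
8. 3982.301ms @ 15/2 + 265.487ms (1/2)
9. 4247.788ms @ 8 + 1592.92ms (3)
10. 5840.708ms @ 11 + 530.973ms (1)

note 10 onset = 11b = 5840.708ms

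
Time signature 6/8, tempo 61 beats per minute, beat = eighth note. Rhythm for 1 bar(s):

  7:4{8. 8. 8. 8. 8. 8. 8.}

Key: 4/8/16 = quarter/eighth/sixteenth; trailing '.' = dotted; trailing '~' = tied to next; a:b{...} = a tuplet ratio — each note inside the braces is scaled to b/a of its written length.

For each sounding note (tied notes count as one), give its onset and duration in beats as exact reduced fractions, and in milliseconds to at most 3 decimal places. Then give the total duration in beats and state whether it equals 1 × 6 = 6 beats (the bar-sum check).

1) 0.0ms=0b +843.091ms=6/7b
2) 843.091ms=6/7b +843.091ms=6/7b
3) 1686.183ms=12/7b +843.091ms=6/7b
4) 2529.274ms=18/7b +843.091ms=6/7b
5) 3372.365ms=24/7b +843.091ms=6/7b
6) 4215.457ms=30/7b +843.091ms=6/7b
7) 5058.548ms=36/7b +843.091ms=6/7b
Σ=6b of 6 (61bpm 6/8) — PASS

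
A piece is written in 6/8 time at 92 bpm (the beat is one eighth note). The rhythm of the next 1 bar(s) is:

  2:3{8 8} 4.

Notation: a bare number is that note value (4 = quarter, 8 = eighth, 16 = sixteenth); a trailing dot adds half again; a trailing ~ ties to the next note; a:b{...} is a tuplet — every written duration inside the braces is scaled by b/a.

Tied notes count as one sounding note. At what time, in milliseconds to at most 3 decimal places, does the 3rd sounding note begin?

note 3 onset = 3b = 1956.522ms

1. 0.0ms @ 0 + 978.261ms (3/2)
2. 978.261ms @ 3/2 + 978.261ms (3/2)
3. 1956.522ms @ 3 + 1956.522ms (3)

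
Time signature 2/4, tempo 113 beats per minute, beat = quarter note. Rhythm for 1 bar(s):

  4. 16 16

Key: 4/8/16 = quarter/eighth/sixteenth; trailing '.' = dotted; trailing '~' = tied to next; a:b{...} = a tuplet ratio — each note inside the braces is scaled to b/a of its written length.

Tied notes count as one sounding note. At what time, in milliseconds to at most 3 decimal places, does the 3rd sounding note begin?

1. 0.0ms @ 0 + 796.46ms (3/2)
2. 796.46ms @ 3/2 + 132.743ms (1/4)
3. 929.204ms @ 7/4 + 132.743ms (1/4)

note 3 onset = 7/4b = 929.204ms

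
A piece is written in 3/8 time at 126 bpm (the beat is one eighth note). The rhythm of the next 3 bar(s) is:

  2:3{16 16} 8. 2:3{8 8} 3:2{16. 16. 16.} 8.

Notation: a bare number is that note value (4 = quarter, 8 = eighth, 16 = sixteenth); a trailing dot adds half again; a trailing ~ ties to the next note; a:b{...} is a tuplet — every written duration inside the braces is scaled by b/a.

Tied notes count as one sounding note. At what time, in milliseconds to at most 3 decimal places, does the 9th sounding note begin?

note 9 onset = 15/2b = 3571.429ms

1. 0.0ms @ 0 + 357.143ms (3/4)
2. 357.143ms @ 3/4 + 357.143ms (3/4)
3. 714.286ms @ 3/2 + 714.286ms (3/2)
4. 1428.571ms @ 3 + 714.286ms (3/2)
5. 2142.857ms @ 9/2 + 714.286ms (3/2)
6. 2857.143ms @ 6 + 238.095ms (1/2)
7. 3095.238ms @ 13/2 + 238.095ms (1/2)
8. 3333.333ms @ 7 + 238.095ms (1/2)
9. 3571.429ms @ 15/2 + 714.286ms (3/2)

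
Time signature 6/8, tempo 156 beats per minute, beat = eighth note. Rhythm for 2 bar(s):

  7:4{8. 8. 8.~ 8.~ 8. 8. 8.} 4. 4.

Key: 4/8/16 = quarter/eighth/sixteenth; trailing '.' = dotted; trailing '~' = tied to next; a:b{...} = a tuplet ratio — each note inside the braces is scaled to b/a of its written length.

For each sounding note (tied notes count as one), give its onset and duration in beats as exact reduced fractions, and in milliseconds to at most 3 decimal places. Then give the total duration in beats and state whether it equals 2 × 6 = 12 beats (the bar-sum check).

1) 0.0ms=0b +329.67ms=6/7b
2) 329.67ms=6/7b +329.67ms=6/7b
3) 659.341ms=12/7b +989.011ms=18/7b
4) 1648.352ms=30/7b +329.67ms=6/7b
5) 1978.022ms=36/7b +329.67ms=6/7b
6) 2307.692ms=6b +1153.846ms=3b
7) 3461.538ms=9b +1153.846ms=3b
Σ=12b of 12 (156bpm 6/8) — PASS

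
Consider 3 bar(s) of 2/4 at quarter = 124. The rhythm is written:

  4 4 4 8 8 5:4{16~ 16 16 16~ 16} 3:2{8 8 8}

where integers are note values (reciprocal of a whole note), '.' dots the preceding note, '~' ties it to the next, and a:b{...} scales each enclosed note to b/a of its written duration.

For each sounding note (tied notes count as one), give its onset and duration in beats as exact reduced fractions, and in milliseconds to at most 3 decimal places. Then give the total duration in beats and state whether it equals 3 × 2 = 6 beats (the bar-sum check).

1) 0.0ms=0b +483.871ms=1b
2) 483.871ms=1b +483.871ms=1b
3) 967.742ms=2b +483.871ms=1b
4) 1451.613ms=3b +241.935ms=1/2b
5) 1693.548ms=7/2b +241.935ms=1/2b
6) 1935.484ms=4b +193.548ms=2/5b
7) 2129.032ms=22/5b +96.774ms=1/5b
8) 2225.806ms=23/5b +193.548ms=2/5b
9) 2419.355ms=5b +161.29ms=1/3b
10) 2580.645ms=16/3b +161.29ms=1/3b
11) 2741.935ms=17/3b +161.29ms=1/3b
Σ=6b of 6 (124bpm 2/4) — PASS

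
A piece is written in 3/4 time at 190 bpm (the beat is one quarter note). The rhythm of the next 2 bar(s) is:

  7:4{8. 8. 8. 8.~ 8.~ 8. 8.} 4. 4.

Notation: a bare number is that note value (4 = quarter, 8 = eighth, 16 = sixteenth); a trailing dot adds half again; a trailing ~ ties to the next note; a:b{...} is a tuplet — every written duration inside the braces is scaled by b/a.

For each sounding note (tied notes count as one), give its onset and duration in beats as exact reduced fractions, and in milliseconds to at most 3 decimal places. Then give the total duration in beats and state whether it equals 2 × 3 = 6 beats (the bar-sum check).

1) 0.0ms=0b +135.338ms=3/7b
2) 135.338ms=3/7b +135.338ms=3/7b
3) 270.677ms=6/7b +135.338ms=3/7b
4) 406.015ms=9/7b +406.015ms=9/7b
5) 812.03ms=18/7b +135.338ms=3/7b
6) 947.368ms=3b +473.684ms=3/2b
7) 1421.053ms=9/2b +473.684ms=3/2b
Σ=6b of 6 (190bpm 3/4) — PASS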